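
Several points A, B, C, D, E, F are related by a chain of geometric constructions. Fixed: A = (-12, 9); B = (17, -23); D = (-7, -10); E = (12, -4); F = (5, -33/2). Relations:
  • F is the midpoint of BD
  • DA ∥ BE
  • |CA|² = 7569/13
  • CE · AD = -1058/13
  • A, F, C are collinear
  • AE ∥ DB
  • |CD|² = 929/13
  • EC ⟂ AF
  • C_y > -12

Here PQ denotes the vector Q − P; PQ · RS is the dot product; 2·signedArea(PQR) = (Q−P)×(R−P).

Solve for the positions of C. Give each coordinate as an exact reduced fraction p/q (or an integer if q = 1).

C = (18/13, -144/13)

1. C_x = 18/13  [A, F, C are collinear ∩ EC ⟂ AF]
2. C_y = -144/13  [A, F, C are collinear ∩ EC ⟂ AF]
   → C = (18/13, -144/13)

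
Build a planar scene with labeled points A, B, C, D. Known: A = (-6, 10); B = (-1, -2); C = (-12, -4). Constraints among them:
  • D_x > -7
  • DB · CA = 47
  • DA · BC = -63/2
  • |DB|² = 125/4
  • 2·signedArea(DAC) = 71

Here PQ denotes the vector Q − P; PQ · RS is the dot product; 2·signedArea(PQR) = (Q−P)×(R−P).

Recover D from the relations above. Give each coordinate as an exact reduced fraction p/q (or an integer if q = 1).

D = (-13/2, -3)

1. D_x = -13/2  [DA · BC = -63/2 ∩ 2·signedArea(DAC) = 71]
2. D_y = -3  [DA · BC = -63/2 ∩ 2·signedArea(DAC) = 71]
   → D = (-13/2, -3)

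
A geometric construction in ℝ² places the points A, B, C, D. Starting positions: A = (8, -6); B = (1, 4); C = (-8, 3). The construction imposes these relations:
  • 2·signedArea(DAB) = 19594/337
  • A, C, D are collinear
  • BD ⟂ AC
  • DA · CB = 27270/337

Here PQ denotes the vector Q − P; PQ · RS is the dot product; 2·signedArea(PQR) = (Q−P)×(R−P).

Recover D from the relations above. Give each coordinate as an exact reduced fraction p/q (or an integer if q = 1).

D = (-536/337, -204/337)

1. D_x = -536/337  [A, C, D are collinear ∩ BD ⟂ AC]
2. D_y = -204/337  [A, C, D are collinear ∩ BD ⟂ AC]
   → D = (-536/337, -204/337)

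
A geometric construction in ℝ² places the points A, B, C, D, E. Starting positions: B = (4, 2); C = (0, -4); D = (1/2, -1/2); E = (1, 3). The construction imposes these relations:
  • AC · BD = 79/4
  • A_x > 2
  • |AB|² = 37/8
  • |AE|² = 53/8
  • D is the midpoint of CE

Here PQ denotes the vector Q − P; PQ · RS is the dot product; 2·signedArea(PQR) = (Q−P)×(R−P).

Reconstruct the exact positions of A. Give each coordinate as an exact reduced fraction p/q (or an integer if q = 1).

A = (9/4, 3/4)

1. A_x = 9/4  [line 7/2·x + 5/2·y + -39/4 = 0 ∩ |AB|² = 37/8]
2. A_y = 3/4  [line 7/2·x + 5/2·y + -39/4 = 0 ∩ |AB|² = 37/8]
   → A = (9/4, 3/4)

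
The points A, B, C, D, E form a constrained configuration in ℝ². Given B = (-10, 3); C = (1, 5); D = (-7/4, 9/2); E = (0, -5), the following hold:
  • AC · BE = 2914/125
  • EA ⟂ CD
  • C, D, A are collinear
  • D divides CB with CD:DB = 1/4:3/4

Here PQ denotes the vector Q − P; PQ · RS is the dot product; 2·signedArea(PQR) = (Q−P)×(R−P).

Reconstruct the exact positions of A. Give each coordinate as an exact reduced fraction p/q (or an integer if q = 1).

1. A_x = -216/125  [C, D, A are collinear ∩ EA ⟂ CD]
2. A_y = 563/125  [C, D, A are collinear ∩ EA ⟂ CD]
   → A = (-216/125, 563/125)

A = (-216/125, 563/125)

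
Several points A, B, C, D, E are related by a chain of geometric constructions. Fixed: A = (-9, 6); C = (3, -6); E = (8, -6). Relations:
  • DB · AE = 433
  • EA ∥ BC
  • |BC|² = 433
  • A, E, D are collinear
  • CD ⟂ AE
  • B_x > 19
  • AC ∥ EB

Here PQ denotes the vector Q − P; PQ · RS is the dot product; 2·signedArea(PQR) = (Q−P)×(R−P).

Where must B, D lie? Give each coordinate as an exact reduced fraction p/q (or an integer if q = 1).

B = (20, -18)
D = (2019/433, -1578/433)

1. B_x = 20  [EA ∥ BC ∩ AC ∥ EB]
2. B_y = -18  [EA ∥ BC ∩ AC ∥ EB]
   → B = (20, -18)
3. D_x = 2019/433  [A, E, D are collinear ∩ CD ⟂ AE]
4. D_y = -1578/433  [A, E, D are collinear ∩ CD ⟂ AE]
   → D = (2019/433, -1578/433)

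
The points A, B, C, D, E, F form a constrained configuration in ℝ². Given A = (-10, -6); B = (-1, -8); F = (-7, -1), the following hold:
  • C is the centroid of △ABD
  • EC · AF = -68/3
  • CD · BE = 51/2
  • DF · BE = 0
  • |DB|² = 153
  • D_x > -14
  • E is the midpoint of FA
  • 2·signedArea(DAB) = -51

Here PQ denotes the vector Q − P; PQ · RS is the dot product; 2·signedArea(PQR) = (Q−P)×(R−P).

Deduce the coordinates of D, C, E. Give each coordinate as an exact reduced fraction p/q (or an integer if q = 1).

C = (-8, -25/3)
D = (-13, -11)
E = (-17/2, -7/2)

1. E_x = -17/2  [E is the midpoint of FA]
2. E_y = -7/2  [E is the midpoint of FA]
   → E = (-17/2, -7/2)
3. D_x = -13  [DF · BE = 0 ∩ 2·signedArea(DAB) = -51]
4. D_y = -11  [DF · BE = 0 ∩ 2·signedArea(DAB) = -51]
   → D = (-13, -11)
5. C_x = -8  [C is the centroid of △ABD]
6. C_y = -25/3  [C is the centroid of △ABD]
   → C = (-8, -25/3)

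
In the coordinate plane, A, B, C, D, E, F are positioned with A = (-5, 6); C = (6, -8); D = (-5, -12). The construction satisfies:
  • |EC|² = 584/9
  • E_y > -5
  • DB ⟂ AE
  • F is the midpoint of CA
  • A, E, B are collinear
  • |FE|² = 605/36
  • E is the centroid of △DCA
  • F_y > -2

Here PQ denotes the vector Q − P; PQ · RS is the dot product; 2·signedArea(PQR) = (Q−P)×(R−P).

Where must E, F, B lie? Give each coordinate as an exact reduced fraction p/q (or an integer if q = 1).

B = (611/1145, -11562/1145)
E = (-4/3, -14/3)
F = (1/2, -1)

1. E_x = -4/3  [E is the centroid of △DCA]
2. E_y = -14/3  [E is the centroid of △DCA]
   → E = (-4/3, -14/3)
3. F_x = 1/2  [F is the midpoint of CA]
4. F_y = -1  [F is the midpoint of CA]
   → F = (1/2, -1)
5. B_x = 611/1145  [A, E, B are collinear ∩ DB ⟂ AE]
6. B_y = -11562/1145  [A, E, B are collinear ∩ DB ⟂ AE]
   → B = (611/1145, -11562/1145)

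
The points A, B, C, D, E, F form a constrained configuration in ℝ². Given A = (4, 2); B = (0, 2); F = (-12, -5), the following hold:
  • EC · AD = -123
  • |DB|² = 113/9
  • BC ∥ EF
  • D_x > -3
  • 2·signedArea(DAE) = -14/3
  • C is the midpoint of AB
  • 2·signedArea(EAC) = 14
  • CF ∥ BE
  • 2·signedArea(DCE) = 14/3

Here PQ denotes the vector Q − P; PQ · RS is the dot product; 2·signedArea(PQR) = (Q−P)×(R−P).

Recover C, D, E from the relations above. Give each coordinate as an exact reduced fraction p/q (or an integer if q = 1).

C = (2, 2)
D = (-8/3, -1/3)
E = (-14, -5)

1. C_x = 2  [C is the midpoint of AB]
2. C_y = 2  [C is the midpoint of AB]
   → C = (2, 2)
3. E_x = -14  [BC ∥ EF ∩ CF ∥ BE]
4. E_y = -5  [BC ∥ EF ∩ CF ∥ BE]
   → E = (-14, -5)
5. D_x = -8/3  [2·signedArea(DAE) = -14/3 ∩ 2·signedArea(DCE) = 14/3]
6. D_y = -1/3  [2·signedArea(DAE) = -14/3 ∩ 2·signedArea(DCE) = 14/3]
   → D = (-8/3, -1/3)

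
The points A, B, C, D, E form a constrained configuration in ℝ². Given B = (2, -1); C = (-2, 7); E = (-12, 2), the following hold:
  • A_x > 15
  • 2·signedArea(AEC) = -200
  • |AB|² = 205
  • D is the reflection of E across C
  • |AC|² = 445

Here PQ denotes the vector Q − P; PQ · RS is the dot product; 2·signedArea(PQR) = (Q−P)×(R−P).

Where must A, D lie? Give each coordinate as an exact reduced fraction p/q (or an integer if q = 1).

1. A_x = 16  [line -5·x + 10·y + 120 = 0 ∩ |AC|² = 445]
2. A_y = -4  [line -5·x + 10·y + 120 = 0 ∩ |AC|² = 445]
   → A = (16, -4)
3. D_x = 8  [D is the reflection of E across C]
4. D_y = 12  [D is the reflection of E across C]
   → D = (8, 12)

A = (16, -4)
D = (8, 12)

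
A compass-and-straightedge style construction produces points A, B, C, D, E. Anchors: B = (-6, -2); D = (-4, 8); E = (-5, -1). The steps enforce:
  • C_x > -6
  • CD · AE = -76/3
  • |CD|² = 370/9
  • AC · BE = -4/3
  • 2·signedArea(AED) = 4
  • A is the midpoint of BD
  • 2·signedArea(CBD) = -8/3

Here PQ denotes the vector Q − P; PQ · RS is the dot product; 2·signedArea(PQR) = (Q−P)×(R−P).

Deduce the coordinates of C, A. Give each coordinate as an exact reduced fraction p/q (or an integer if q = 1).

1. A_x = -5  [A is the midpoint of BD]
2. A_y = 3  [A is the midpoint of BD]
   → A = (-5, 3)
3. C_x = -5  [2·signedArea(CBD) = -8/3 ∩ CD · AE = -76/3]
4. C_y = 5/3  [2·signedArea(CBD) = -8/3 ∩ CD · AE = -76/3]
   → C = (-5, 5/3)

A = (-5, 3)
C = (-5, 5/3)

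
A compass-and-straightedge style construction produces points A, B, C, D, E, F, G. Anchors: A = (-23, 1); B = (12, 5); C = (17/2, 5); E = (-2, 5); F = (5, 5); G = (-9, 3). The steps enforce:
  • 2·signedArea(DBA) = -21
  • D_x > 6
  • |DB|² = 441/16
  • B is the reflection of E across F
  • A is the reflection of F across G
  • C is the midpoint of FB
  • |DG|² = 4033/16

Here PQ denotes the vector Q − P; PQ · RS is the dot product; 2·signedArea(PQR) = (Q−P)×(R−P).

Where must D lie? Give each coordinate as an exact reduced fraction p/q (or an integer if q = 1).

D = (27/4, 5)

1. D_x = 27/4  [line 4·x + -35·y + 148 = 0 ∩ |DG|² = 4033/16]
2. D_y = 5  [line 4·x + -35·y + 148 = 0 ∩ |DG|² = 4033/16]
   → D = (27/4, 5)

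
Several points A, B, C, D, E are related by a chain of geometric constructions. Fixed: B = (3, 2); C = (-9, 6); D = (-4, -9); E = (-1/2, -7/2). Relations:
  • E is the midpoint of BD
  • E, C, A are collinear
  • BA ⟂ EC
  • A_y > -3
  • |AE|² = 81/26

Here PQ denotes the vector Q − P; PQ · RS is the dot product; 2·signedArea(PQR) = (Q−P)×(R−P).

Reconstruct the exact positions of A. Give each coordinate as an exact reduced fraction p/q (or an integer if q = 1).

A = (-109/65, -142/65)

1. A_x = -109/65  [E, C, A are collinear ∩ BA ⟂ EC]
2. A_y = -142/65  [E, C, A are collinear ∩ BA ⟂ EC]
   → A = (-109/65, -142/65)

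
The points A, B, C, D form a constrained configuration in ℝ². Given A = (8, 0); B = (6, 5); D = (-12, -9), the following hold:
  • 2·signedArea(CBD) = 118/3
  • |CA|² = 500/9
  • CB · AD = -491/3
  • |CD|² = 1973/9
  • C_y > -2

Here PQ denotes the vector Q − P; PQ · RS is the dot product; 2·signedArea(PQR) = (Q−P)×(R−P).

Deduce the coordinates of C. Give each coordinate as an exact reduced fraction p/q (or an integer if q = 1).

1. C_x = 2/3  [2·signedArea(CBD) = 118/3 ∩ CB · AD = -491/3]
2. C_y = -4/3  [2·signedArea(CBD) = 118/3 ∩ CB · AD = -491/3]
   → C = (2/3, -4/3)

C = (2/3, -4/3)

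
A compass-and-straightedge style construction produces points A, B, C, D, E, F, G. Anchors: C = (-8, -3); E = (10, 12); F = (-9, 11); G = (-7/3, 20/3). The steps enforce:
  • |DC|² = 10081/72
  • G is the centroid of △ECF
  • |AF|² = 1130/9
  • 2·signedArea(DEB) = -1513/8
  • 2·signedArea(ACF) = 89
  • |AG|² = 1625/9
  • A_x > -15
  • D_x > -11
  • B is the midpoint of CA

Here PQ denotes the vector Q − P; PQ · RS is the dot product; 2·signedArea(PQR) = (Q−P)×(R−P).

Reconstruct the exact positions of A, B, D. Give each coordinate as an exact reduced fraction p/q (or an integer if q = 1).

1. A_x = -44/3  [line -14·x + -1·y + -204 = 0 ∩ |AG|² = 1625/9]
2. A_y = 4/3  [line -14·x + -1·y + -204 = 0 ∩ |AG|² = 1625/9]
   → A = (-44/3, 4/3)
3. B_x = -34/3  [B is the midpoint of CA]
4. B_y = -5/6  [B is the midpoint of CA]
   → B = (-34/3, -5/6)
5. D_x = -125/12  [line 77/6·x + -64/3·y + 7603/24 = 0 ∩ |DC|² = 10081/72]
6. D_y = 103/12  [line 77/6·x + -64/3·y + 7603/24 = 0 ∩ |DC|² = 10081/72]
   → D = (-125/12, 103/12)

A = (-44/3, 4/3)
B = (-34/3, -5/6)
D = (-125/12, 103/12)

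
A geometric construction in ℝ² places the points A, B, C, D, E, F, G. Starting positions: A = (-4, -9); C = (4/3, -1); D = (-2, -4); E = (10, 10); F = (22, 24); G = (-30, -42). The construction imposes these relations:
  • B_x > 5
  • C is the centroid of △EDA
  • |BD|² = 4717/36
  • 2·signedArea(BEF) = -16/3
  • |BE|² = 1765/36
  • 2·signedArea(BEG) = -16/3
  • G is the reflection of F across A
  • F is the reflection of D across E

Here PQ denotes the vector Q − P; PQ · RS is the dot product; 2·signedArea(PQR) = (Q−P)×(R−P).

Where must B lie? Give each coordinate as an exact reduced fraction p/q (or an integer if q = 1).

1. B_x = 17/3  [2·signedArea(BEG) = -16/3 ∩ 2·signedArea(BEF) = -16/3]
2. B_y = 9/2  [2·signedArea(BEG) = -16/3 ∩ 2·signedArea(BEF) = -16/3]
   → B = (17/3, 9/2)

B = (17/3, 9/2)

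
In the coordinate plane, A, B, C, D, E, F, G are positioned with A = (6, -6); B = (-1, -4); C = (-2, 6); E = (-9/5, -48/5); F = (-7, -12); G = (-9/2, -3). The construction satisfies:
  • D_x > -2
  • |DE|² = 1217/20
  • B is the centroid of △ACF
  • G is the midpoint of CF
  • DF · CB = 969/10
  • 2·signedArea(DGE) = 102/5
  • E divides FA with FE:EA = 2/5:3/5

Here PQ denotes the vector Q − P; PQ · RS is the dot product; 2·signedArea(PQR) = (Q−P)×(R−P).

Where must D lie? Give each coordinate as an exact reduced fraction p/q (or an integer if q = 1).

D = (-19/10, -9/5)

1. D_x = -19/10  [2·signedArea(DGE) = 102/5 ∩ DF · CB = 969/10]
2. D_y = -9/5  [2·signedArea(DGE) = 102/5 ∩ DF · CB = 969/10]
   → D = (-19/10, -9/5)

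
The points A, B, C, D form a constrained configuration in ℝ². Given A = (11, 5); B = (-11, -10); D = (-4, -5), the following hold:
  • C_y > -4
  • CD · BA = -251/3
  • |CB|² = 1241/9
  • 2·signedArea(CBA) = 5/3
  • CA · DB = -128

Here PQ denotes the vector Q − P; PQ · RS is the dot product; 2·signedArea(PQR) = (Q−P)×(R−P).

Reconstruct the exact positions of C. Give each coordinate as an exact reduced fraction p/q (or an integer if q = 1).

C = (-4/3, -10/3)

1. C_x = -4/3  [CA · DB = -128 ∩ 2·signedArea(CBA) = 5/3]
2. C_y = -10/3  [CA · DB = -128 ∩ 2·signedArea(CBA) = 5/3]
   → C = (-4/3, -10/3)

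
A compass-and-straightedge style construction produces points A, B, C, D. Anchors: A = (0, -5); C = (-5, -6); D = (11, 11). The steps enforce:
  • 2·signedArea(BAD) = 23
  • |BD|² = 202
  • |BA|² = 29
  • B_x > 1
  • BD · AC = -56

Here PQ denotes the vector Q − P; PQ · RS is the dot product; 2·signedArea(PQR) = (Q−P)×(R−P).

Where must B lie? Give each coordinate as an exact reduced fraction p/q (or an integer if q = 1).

B = (2, 0)

1. B_x = 2  [2·signedArea(BAD) = 23 ∩ BD · AC = -56]
2. B_y = 0  [2·signedArea(BAD) = 23 ∩ BD · AC = -56]
   → B = (2, 0)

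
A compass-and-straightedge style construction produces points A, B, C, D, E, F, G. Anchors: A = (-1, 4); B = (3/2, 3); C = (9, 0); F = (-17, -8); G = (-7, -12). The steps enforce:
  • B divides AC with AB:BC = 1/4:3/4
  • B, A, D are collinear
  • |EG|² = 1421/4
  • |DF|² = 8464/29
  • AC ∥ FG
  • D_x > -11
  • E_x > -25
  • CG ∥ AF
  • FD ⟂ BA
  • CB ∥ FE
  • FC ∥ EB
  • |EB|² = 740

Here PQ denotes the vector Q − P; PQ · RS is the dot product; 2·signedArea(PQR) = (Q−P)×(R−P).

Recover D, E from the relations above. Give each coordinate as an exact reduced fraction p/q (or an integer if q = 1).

1. D_x = -309/29  [B, A, D are collinear ∩ FD ⟂ BA]
2. D_y = 228/29  [B, A, D are collinear ∩ FD ⟂ BA]
   → D = (-309/29, 228/29)
3. E_x = -49/2  [FC ∥ EB ∩ CB ∥ FE]
4. E_y = -5  [FC ∥ EB ∩ CB ∥ FE]
   → E = (-49/2, -5)

D = (-309/29, 228/29)
E = (-49/2, -5)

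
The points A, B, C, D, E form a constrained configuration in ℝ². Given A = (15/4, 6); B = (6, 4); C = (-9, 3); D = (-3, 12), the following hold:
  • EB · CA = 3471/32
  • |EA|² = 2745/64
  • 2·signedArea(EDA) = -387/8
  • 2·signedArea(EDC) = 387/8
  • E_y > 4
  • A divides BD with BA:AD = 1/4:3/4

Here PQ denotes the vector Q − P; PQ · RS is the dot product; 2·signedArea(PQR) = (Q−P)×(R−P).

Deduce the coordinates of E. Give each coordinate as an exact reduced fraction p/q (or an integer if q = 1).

E = (-21/8, 9/2)

1. E_x = -21/8  [2·signedArea(EDA) = -387/8 ∩ 2·signedArea(EDC) = 387/8]
2. E_y = 9/2  [2·signedArea(EDA) = -387/8 ∩ 2·signedArea(EDC) = 387/8]
   → E = (-21/8, 9/2)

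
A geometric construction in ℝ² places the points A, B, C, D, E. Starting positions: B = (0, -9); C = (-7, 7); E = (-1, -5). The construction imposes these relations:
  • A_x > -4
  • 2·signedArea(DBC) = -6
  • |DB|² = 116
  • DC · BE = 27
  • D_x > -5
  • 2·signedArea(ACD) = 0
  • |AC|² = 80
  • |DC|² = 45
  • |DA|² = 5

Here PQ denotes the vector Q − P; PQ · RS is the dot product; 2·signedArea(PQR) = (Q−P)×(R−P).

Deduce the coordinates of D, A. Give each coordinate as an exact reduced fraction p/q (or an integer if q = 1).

A = (-3, -1)
D = (-4, 1)

1. D_x = -4  [2·signedArea(DBC) = -6 ∩ DC · BE = 27]
2. D_y = 1  [2·signedArea(DBC) = -6 ∩ DC · BE = 27]
   → D = (-4, 1)
3. A_x = -3  [line 6·x + 3·y + 21 = 0 ∩ |AC|² = 80]
4. A_y = -1  [line 6·x + 3·y + 21 = 0 ∩ |AC|² = 80]
   → A = (-3, -1)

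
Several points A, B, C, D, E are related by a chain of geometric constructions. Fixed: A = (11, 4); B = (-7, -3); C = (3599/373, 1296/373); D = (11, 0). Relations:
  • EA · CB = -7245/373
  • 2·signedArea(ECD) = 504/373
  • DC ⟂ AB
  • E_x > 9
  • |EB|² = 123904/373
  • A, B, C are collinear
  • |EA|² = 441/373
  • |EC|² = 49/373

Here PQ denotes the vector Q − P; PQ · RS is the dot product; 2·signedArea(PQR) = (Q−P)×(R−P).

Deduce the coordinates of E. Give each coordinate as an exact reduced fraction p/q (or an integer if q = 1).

1. E_x = 3725/373  [line 1296/373·x + 504/373·y + -14760/373 = 0 ∩ |EA|² = 441/373]
2. E_y = 1345/373  [line 1296/373·x + 504/373·y + -14760/373 = 0 ∩ |EA|² = 441/373]
   → E = (3725/373, 1345/373)

E = (3725/373, 1345/373)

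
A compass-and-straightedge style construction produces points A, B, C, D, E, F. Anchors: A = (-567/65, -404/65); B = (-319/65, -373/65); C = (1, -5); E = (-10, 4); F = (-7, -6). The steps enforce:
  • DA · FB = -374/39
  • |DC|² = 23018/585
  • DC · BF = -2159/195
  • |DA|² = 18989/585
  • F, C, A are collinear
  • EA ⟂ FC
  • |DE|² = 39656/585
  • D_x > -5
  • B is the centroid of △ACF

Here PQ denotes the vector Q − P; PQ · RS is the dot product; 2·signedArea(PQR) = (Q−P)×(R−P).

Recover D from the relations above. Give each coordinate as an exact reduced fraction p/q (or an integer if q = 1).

1. D_x = -904/195  [line 136/65·x + 17/65·y + 2006/195 = 0 ∩ |DE|² = 39656/585]
2. D_y = -146/65  [line 136/65·x + 17/65·y + 2006/195 = 0 ∩ |DE|² = 39656/585]
   → D = (-904/195, -146/65)

D = (-904/195, -146/65)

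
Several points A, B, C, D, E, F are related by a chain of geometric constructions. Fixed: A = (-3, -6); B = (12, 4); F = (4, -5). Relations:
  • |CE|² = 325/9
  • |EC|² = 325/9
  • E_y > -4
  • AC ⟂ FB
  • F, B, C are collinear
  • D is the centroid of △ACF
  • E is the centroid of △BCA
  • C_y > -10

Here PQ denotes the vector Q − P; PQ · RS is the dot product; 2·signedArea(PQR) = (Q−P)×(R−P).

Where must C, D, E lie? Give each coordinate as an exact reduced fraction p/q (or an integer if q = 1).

C = (12/29, -262/29)
D = (41/87, -581/87)
E = (91/29, -320/87)

1. C_x = 12/29  [F, B, C are collinear ∩ AC ⟂ FB]
2. C_y = -262/29  [F, B, C are collinear ∩ AC ⟂ FB]
   → C = (12/29, -262/29)
3. D_x = 41/87  [D is the centroid of △ACF]
4. D_y = -581/87  [D is the centroid of △ACF]
   → D = (41/87, -581/87)
5. E_x = 91/29  [E is the centroid of △BCA]
6. E_y = -320/87  [E is the centroid of △BCA]
   → E = (91/29, -320/87)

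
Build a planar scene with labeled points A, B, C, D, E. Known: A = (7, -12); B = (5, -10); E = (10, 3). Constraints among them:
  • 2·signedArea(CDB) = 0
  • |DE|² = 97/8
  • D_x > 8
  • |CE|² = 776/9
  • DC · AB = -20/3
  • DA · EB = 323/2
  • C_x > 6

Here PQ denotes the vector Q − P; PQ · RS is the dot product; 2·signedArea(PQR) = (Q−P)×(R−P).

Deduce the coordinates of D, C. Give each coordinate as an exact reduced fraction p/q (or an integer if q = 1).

C = (20/3, -17/3)
D = (35/4, -1/4)

1. D_x = 35/4  [line 5·x + 13·y + -81/2 = 0 ∩ |DE|² = 97/8]
2. D_y = -1/4  [line 5·x + 13·y + -81/2 = 0 ∩ |DE|² = 97/8]
   → D = (35/4, -1/4)
3. C_x = 20/3  [2·signedArea(CDB) = 0 ∩ DC · AB = -20/3]
4. C_y = -17/3  [2·signedArea(CDB) = 0 ∩ DC · AB = -20/3]
   → C = (20/3, -17/3)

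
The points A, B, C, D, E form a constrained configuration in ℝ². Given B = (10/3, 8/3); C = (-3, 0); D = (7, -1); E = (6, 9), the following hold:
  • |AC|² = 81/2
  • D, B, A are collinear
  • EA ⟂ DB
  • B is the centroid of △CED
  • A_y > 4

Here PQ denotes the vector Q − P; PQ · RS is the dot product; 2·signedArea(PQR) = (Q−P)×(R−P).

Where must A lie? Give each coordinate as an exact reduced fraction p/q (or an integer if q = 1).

1. A_x = 3/2  [D, B, A are collinear ∩ EA ⟂ DB]
2. A_y = 9/2  [D, B, A are collinear ∩ EA ⟂ DB]
   → A = (3/2, 9/2)

A = (3/2, 9/2)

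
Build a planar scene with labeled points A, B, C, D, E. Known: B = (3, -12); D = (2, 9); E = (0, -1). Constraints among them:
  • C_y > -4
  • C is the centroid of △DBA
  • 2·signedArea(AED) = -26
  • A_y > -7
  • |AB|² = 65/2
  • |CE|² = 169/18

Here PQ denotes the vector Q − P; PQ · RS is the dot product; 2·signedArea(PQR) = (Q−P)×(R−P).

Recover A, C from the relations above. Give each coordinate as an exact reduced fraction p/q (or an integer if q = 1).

1. A_x = 3/2  [line -10·x + 2·y + 28 = 0 ∩ |AB|² = 65/2]
2. A_y = -13/2  [line -10·x + 2·y + 28 = 0 ∩ |AB|² = 65/2]
   → A = (3/2, -13/2)
3. C_x = 13/6  [C is the centroid of △DBA]
4. C_y = -19/6  [C is the centroid of △DBA]
   → C = (13/6, -19/6)

A = (3/2, -13/2)
C = (13/6, -19/6)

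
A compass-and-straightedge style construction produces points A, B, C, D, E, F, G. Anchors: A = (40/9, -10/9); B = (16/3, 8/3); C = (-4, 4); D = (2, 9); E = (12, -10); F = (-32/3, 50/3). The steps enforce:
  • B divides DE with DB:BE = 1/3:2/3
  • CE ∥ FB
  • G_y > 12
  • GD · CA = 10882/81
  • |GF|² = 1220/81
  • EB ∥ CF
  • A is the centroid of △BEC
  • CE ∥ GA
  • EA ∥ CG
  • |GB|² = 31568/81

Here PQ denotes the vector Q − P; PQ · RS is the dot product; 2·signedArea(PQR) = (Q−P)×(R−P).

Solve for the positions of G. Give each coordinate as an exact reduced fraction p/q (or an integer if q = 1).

1. G_x = -104/9  [CE ∥ GA ∩ EA ∥ CG]
2. G_y = 116/9  [CE ∥ GA ∩ EA ∥ CG]
   → G = (-104/9, 116/9)

G = (-104/9, 116/9)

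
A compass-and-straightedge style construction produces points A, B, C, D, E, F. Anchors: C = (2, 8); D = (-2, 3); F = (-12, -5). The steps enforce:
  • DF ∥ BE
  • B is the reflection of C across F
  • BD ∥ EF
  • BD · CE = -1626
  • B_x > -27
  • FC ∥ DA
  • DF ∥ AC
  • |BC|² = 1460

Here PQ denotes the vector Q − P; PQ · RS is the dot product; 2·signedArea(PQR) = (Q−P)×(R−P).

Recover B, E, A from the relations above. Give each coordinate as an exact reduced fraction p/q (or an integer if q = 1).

1. B_x = -26  [B is the reflection of C across F]
2. B_y = -18  [B is the reflection of C across F]
   → B = (-26, -18)
3. E_x = -36  [BD ∥ EF ∩ DF ∥ BE]
4. E_y = -26  [BD ∥ EF ∩ DF ∥ BE]
   → E = (-36, -26)
5. A_x = 12  [DF ∥ AC ∩ FC ∥ DA]
6. A_y = 16  [DF ∥ AC ∩ FC ∥ DA]
   → A = (12, 16)

A = (12, 16)
B = (-26, -18)
E = (-36, -26)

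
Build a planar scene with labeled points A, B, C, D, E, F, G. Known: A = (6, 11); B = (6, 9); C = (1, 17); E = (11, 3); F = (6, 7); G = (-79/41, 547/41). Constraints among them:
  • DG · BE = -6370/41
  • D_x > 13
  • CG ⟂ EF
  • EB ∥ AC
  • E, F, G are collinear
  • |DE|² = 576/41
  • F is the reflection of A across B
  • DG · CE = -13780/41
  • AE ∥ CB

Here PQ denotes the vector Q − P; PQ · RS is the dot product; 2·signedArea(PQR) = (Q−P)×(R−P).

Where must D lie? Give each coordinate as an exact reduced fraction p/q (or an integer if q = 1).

D = (571/41, 27/41)

1. D_x = 571/41  [DG · BE = -6370/41 ∩ DG · CE = -13780/41]
2. D_y = 27/41  [DG · BE = -6370/41 ∩ DG · CE = -13780/41]
   → D = (571/41, 27/41)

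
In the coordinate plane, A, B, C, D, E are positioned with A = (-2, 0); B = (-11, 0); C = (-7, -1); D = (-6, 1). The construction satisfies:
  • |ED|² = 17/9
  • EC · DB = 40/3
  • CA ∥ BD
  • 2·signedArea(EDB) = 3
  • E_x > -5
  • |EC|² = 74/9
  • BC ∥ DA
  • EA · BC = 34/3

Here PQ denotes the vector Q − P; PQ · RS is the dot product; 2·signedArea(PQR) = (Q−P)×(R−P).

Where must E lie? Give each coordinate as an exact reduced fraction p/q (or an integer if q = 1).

E = (-14/3, 2/3)

1. E_x = -14/3  [2·signedArea(EDB) = 3 ∩ EA · BC = 34/3]
2. E_y = 2/3  [2·signedArea(EDB) = 3 ∩ EA · BC = 34/3]
   → E = (-14/3, 2/3)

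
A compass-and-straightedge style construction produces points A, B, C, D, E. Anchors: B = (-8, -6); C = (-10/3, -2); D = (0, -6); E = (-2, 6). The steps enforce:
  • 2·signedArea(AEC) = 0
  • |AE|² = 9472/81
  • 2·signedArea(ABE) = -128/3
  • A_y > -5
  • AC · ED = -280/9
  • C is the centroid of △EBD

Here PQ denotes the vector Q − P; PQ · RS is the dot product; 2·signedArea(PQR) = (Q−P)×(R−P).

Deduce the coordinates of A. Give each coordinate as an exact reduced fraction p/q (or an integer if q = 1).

A = (-34/9, -14/3)

1. A_x = -34/9  [2·signedArea(AEC) = 0 ∩ 2·signedArea(ABE) = -128/3]
2. A_y = -14/3  [2·signedArea(AEC) = 0 ∩ 2·signedArea(ABE) = -128/3]
   → A = (-34/9, -14/3)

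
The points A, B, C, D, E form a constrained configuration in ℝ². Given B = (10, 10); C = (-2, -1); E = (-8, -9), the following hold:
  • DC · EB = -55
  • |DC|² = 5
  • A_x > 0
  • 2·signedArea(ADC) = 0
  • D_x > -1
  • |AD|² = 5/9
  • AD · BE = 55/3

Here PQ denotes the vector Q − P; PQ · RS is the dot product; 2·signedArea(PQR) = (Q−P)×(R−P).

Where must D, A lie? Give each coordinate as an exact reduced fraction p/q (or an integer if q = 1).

1. D_x = 0  [line -18·x + -19·y + 0 = 0 ∩ |DC|² = 5]
2. D_y = 0  [line -18·x + -19·y + 0 = 0 ∩ |DC|² = 5]
   → D = (0, 0)
3. A_x = 2/3  [2·signedArea(ADC) = 0 ∩ AD · BE = 55/3]
4. A_y = 1/3  [2·signedArea(ADC) = 0 ∩ AD · BE = 55/3]
   → A = (2/3, 1/3)

A = (2/3, 1/3)
D = (0, 0)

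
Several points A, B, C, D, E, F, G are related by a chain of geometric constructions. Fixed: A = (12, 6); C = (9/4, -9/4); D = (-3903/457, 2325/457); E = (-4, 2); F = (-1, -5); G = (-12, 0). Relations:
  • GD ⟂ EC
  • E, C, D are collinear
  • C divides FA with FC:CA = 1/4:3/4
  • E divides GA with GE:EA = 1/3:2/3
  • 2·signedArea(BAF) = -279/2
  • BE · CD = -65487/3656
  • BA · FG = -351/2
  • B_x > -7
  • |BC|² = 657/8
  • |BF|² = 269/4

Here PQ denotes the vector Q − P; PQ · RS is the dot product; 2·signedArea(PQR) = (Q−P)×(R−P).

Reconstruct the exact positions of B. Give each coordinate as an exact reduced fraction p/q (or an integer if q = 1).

1. B_x = -6  [2·signedArea(BAF) = -279/2 ∩ BA · FG = -351/2]
2. B_y = 3/2  [2·signedArea(BAF) = -279/2 ∩ BA · FG = -351/2]
   → B = (-6, 3/2)

B = (-6, 3/2)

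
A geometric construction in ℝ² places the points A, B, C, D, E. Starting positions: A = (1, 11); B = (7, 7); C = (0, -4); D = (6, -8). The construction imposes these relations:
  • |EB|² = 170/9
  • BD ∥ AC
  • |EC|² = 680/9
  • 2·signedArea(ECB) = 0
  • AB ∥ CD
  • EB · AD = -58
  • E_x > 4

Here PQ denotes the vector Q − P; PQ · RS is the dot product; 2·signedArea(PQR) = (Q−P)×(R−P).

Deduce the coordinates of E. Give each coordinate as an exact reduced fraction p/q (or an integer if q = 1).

1. E_x = 14/3  [2·signedArea(ECB) = 0 ∩ EB · AD = -58]
2. E_y = 10/3  [2·signedArea(ECB) = 0 ∩ EB · AD = -58]
   → E = (14/3, 10/3)

E = (14/3, 10/3)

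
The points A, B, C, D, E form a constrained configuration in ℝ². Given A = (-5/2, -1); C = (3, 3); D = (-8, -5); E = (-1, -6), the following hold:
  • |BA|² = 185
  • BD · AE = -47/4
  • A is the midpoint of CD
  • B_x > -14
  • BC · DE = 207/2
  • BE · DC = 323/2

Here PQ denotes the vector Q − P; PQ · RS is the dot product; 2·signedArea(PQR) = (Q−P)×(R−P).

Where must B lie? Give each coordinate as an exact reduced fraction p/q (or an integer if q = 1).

B = (-27/2, -9)

1. B_x = -27/2  [BC · DE = 207/2 ∩ BE · DC = 323/2]
2. B_y = -9  [BC · DE = 207/2 ∩ BE · DC = 323/2]
   → B = (-27/2, -9)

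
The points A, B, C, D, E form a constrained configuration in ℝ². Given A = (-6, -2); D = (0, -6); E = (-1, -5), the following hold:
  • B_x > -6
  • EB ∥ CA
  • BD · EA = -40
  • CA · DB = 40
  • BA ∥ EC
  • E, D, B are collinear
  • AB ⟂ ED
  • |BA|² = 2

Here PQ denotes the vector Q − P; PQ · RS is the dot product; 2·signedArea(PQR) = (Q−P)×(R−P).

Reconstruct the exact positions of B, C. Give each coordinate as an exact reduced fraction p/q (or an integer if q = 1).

B = (-5, -1)
C = (-2, -6)

1. B_x = -5  [E, D, B are collinear ∩ AB ⟂ ED]
2. B_y = -1  [E, D, B are collinear ∩ AB ⟂ ED]
   → B = (-5, -1)
3. C_x = -2  [EB ∥ CA ∩ BA ∥ EC]
4. C_y = -6  [EB ∥ CA ∩ BA ∥ EC]
   → C = (-2, -6)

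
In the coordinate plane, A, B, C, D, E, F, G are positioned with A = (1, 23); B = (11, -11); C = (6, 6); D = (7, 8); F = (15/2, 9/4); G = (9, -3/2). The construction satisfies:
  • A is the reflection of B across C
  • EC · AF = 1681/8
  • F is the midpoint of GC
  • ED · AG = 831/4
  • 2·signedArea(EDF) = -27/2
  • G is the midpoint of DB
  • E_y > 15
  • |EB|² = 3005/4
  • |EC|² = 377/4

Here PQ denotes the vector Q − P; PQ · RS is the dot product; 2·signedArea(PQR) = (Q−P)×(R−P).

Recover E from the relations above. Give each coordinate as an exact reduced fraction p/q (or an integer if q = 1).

1. E_x = 4  [2·signedArea(EDF) = -27/2 ∩ ED · AG = 831/4]
2. E_y = 31/2  [2·signedArea(EDF) = -27/2 ∩ ED · AG = 831/4]
   → E = (4, 31/2)

E = (4, 31/2)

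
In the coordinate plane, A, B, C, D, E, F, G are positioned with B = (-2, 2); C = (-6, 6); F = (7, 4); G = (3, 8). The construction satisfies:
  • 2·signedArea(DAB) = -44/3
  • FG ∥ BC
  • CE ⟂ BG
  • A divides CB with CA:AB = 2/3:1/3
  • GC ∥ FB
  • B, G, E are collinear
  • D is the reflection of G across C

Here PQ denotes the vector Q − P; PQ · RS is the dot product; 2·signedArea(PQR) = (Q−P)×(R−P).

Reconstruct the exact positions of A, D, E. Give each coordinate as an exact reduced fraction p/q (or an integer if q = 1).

1. A_x = -10/3  [A divides CB with CA:AB = 2/3:1/3]
2. A_y = 10/3  [A divides CB with CA:AB = 2/3:1/3]
   → A = (-10/3, 10/3)
3. D_x = -15  [D is the reflection of G across C]
4. D_y = 4  [D is the reflection of G across C]
   → D = (-15, 4)
5. E_x = -102/61  [B, G, E are collinear ∩ CE ⟂ BG]
6. E_y = 146/61  [B, G, E are collinear ∩ CE ⟂ BG]
   → E = (-102/61, 146/61)

A = (-10/3, 10/3)
D = (-15, 4)
E = (-102/61, 146/61)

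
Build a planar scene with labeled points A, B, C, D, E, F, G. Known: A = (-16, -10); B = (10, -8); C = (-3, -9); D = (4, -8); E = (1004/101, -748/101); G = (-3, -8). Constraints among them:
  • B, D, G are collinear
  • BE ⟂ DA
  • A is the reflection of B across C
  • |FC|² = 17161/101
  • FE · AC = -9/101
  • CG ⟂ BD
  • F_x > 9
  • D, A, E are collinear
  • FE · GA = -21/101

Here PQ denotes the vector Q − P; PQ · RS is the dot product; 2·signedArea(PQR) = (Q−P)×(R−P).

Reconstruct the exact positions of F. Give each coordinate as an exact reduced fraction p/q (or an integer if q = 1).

F = (1007/101, -778/101)

1. F_x = 1007/101  [FE · GA = -21/101 ∩ FE · AC = -9/101]
2. F_y = -778/101  [FE · GA = -21/101 ∩ FE · AC = -9/101]
   → F = (1007/101, -778/101)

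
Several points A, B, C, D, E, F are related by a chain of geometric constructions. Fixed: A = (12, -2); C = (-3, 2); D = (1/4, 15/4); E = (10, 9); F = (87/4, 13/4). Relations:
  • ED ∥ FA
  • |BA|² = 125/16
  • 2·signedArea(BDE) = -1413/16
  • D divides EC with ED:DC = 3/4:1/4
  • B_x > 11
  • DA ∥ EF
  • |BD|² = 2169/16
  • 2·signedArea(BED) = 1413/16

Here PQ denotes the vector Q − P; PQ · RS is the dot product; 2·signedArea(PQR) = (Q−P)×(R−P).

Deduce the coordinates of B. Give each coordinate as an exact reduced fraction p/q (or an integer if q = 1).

B = (23/2, 3/4)

1. B_x = 23/2  [line 21/4·x + -39/4·y + -849/16 = 0 ∩ |BA|² = 125/16]
2. B_y = 3/4  [line 21/4·x + -39/4·y + -849/16 = 0 ∩ |BA|² = 125/16]
   → B = (23/2, 3/4)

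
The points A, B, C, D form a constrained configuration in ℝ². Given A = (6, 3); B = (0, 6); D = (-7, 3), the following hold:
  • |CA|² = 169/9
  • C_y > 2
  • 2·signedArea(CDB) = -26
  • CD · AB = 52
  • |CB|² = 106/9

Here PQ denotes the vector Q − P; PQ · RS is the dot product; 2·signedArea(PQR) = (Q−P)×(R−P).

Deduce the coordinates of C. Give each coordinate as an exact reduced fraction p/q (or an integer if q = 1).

C = (5/3, 3)

1. C_x = 5/3  [CD · AB = 52 ∩ 2·signedArea(CDB) = -26]
2. C_y = 3  [CD · AB = 52 ∩ 2·signedArea(CDB) = -26]
   → C = (5/3, 3)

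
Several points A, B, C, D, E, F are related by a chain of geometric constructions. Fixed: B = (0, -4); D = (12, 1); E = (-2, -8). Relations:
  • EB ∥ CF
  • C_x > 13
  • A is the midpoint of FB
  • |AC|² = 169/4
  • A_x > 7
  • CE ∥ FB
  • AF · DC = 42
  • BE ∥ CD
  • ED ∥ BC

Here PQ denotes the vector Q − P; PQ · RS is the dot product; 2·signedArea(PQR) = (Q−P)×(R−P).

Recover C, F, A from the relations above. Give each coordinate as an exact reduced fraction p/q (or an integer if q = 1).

1. C_x = 14  [BE ∥ CD ∩ ED ∥ BC]
2. C_y = 5  [BE ∥ CD ∩ ED ∥ BC]
   → C = (14, 5)
3. F_x = 16  [CE ∥ FB ∩ EB ∥ CF]
4. F_y = 9  [CE ∥ FB ∩ EB ∥ CF]
   → F = (16, 9)
5. A_x = 8  [A is the midpoint of FB]
6. A_y = 5/2  [A is the midpoint of FB]
   → A = (8, 5/2)

A = (8, 5/2)
C = (14, 5)
F = (16, 9)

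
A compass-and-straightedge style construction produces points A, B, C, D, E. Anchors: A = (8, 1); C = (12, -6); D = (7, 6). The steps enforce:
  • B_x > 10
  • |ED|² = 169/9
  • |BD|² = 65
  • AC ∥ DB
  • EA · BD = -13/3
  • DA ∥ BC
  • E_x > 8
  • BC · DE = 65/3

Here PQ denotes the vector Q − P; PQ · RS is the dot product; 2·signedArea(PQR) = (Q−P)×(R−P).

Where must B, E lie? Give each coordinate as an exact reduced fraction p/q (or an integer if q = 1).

1. B_x = 11  [DA ∥ BC ∩ AC ∥ DB]
2. B_y = -1  [DA ∥ BC ∩ AC ∥ DB]
   → B = (11, -1)
3. E_x = 26/3  [EA · BD = -13/3 ∩ BC · DE = 65/3]
4. E_y = 2  [EA · BD = -13/3 ∩ BC · DE = 65/3]
   → E = (26/3, 2)

B = (11, -1)
E = (26/3, 2)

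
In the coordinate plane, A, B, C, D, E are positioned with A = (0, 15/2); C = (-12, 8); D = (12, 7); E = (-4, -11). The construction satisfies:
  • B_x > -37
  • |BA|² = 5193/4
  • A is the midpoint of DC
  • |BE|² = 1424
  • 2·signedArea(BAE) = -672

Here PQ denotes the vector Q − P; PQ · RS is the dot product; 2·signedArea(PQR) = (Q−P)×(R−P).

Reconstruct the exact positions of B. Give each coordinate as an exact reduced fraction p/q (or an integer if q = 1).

1. B_x = -36  [line 37/2·x + -4·y + 702 = 0 ∩ |BE|² = 1424]
2. B_y = 9  [line 37/2·x + -4·y + 702 = 0 ∩ |BE|² = 1424]
   → B = (-36, 9)

B = (-36, 9)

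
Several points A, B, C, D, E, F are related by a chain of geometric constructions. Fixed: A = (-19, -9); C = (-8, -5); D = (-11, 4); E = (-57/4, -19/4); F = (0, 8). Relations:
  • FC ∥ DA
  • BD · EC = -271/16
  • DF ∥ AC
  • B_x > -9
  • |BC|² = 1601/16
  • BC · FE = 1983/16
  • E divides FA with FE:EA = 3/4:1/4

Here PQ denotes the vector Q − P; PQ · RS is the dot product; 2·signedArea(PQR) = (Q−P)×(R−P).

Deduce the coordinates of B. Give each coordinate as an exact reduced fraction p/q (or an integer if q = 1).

B = (-33/4, 5)

1. B_x = -33/4  [BC · FE = 1983/16 ∩ BD · EC = -271/16]
2. B_y = 5  [BC · FE = 1983/16 ∩ BD · EC = -271/16]
   → B = (-33/4, 5)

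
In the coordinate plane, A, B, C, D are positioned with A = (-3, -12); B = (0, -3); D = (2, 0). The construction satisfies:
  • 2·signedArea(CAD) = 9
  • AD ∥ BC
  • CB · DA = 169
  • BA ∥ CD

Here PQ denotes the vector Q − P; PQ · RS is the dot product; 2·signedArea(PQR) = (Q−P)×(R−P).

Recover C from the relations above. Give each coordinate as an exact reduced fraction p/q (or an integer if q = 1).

1. C_x = 5  [BA ∥ CD ∩ AD ∥ BC]
2. C_y = 9  [BA ∥ CD ∩ AD ∥ BC]
   → C = (5, 9)

C = (5, 9)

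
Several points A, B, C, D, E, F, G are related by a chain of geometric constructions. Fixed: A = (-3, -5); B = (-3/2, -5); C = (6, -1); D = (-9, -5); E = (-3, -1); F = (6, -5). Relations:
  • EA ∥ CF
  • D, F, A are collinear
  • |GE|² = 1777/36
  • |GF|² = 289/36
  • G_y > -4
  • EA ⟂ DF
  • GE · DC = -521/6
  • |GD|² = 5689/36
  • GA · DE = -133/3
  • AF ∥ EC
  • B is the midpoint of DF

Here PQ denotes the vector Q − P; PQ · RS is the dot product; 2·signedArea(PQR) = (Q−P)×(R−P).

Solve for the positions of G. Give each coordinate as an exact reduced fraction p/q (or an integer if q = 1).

G = (7/2, -11/3)

1. G_x = 7/2  [GA · DE = -133/3 ∩ GE · DC = -521/6]
2. G_y = -11/3  [GA · DE = -133/3 ∩ GE · DC = -521/6]
   → G = (7/2, -11/3)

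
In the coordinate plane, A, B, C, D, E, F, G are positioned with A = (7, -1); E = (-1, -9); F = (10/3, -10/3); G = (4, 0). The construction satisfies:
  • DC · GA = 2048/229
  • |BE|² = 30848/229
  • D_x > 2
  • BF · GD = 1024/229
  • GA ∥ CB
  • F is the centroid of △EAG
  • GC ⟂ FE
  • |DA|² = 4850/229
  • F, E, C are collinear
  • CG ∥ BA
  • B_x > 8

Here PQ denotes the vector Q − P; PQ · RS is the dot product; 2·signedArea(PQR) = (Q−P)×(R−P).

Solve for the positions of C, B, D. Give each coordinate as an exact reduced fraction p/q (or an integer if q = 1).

1. C_x = 1188/229  [F, E, C are collinear ∩ GC ⟂ FE]
2. C_y = -208/229  [F, E, C are collinear ∩ GC ⟂ FE]
   → C = (1188/229, -208/229)
3. B_x = 1875/229  [CG ∥ BA ∩ GA ∥ CB]
4. B_y = -437/229  [CG ∥ BA ∩ GA ∥ CB]
   → B = (1875/229, -437/229)
5. D_x = 644/229  [DC · GA = 2048/229 ∩ BF · GD = 1024/229]
6. D_y = 208/229  [DC · GA = 2048/229 ∩ BF · GD = 1024/229]
   → D = (644/229, 208/229)

B = (1875/229, -437/229)
C = (1188/229, -208/229)
D = (644/229, 208/229)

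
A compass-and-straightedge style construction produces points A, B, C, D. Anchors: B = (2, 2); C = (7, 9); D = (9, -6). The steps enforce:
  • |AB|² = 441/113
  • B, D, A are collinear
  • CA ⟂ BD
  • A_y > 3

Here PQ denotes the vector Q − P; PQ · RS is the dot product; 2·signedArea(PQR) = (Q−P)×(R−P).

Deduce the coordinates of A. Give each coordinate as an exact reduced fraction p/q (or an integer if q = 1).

A = (79/113, 394/113)

1. A_x = 79/113  [B, D, A are collinear ∩ CA ⟂ BD]
2. A_y = 394/113  [B, D, A are collinear ∩ CA ⟂ BD]
   → A = (79/113, 394/113)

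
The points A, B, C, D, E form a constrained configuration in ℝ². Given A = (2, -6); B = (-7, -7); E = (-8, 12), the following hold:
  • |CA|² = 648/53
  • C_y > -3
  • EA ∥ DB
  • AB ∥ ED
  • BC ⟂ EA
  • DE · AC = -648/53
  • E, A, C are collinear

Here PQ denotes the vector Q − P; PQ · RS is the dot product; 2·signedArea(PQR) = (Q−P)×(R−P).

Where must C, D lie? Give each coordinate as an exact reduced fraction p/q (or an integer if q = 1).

1. C_x = 16/53  [E, A, C are collinear ∩ BC ⟂ EA]
2. C_y = -156/53  [E, A, C are collinear ∩ BC ⟂ EA]
   → C = (16/53, -156/53)
3. D_x = -17  [EA ∥ DB ∩ AB ∥ ED]
4. D_y = 11  [EA ∥ DB ∩ AB ∥ ED]
   → D = (-17, 11)

C = (16/53, -156/53)
D = (-17, 11)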